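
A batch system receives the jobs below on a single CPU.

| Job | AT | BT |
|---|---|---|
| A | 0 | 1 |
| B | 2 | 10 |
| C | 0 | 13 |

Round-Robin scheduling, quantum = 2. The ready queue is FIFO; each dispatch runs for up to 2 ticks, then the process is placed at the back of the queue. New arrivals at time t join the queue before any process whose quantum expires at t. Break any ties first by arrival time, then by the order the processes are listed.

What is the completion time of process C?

24

Timeline: | A 0-1 | C 1-3 | B 3-5 | C 5-7 | B 7-9 | C 9-11 | B 11-13 | C 13-15 | B 15-17 | C 17-19 | B 19-21 | C 21-24 |
Completion: A=1  B=21  C=24
Turnaround (C−A): A=1  B=19  C=24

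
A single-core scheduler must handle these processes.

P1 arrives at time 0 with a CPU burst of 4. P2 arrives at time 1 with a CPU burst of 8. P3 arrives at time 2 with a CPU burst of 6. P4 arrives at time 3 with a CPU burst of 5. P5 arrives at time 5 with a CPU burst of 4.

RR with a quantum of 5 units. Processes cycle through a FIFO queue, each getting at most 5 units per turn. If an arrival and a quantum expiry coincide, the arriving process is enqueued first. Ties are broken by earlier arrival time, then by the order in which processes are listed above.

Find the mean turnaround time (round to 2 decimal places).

Schedule: | P1 0-4 | P2 4-9 | P3 9-14 | P4 14-19 | P5 19-23 | P2 23-26 | P3 26-27 |
Completion: P1=4  P2=26  P3=27  P4=19  P5=23
Turnaround (C−A): P1=4  P2=25  P3=25  P4=16  P5=18
Turnaround times: P1=4, P2=25, P3=25, P4=16, P5=18
Average turnaround = (4+25+25+16+18) / 5 = 88/5 = 17.60

17.60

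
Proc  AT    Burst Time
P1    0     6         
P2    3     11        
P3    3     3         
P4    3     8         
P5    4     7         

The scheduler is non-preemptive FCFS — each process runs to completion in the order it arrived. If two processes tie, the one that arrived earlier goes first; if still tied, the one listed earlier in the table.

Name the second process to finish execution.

P2

Gantt: | P1 0-6 | P2 6-17 | P3 17-20 | P4 20-28 | P5 28-35 |
Completion: P1=6  P2=17  P3=20  P4=28  P5=35
Turnaround (C−A): P1=6  P2=14  P3=17  P4=25  P5=31
Finish order: P1 → P2 → P3 → P4 → P5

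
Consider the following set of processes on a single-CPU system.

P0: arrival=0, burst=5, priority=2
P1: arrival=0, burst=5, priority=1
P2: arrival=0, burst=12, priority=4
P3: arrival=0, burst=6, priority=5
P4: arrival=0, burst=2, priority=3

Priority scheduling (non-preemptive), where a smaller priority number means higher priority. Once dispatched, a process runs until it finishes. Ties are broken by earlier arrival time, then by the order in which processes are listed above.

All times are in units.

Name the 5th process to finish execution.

Gantt: | P1 0-5 | P0 5-10 | P4 10-12 | P2 12-24 | P3 24-30 |
Completion: P0=10  P1=5  P2=24  P3=30  P4=12
Turnaround (C−A): P0=10  P1=5  P2=24  P3=30  P4=12
Finish order: P1 → P0 → P4 → P2 → P3

P3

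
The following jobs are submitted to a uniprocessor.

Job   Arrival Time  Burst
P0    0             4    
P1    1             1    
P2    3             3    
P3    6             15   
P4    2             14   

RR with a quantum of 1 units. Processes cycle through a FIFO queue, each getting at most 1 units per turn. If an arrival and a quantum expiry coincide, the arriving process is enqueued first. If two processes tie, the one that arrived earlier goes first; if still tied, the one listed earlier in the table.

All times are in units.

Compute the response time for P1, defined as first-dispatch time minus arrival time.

0

Schedule: | P0 0-1 | P1 1-2 | P0 2-3 | P4 3-4 | P2 4-5 | P0 5-6 | P4 6-7 | P2 7-8 | P3 8-9 | P0 9-10 | P4 10-11 | P2 11-12 | P3 12-13 | P4 13-14 | P3 14-15 | P4 15-16 | P3 16-17 | P4 17-18 | P3 18-19 | P4 19-20 | P3 20-21 | P4 21-22 | P3 22-23 | P4 23-24 | P3 24-25 | P4 25-26 | P3 26-27 | P4 27-28 | P3 28-29 | P4 29-30 | P3 30-31 | P4 31-32 | P3 32-33 | P4 33-34 | P3 34-37 |
Completion: P0=10  P1=2  P2=12  P3=37  P4=34
Response(P1) = first start − arrival = 1 − 1 = 0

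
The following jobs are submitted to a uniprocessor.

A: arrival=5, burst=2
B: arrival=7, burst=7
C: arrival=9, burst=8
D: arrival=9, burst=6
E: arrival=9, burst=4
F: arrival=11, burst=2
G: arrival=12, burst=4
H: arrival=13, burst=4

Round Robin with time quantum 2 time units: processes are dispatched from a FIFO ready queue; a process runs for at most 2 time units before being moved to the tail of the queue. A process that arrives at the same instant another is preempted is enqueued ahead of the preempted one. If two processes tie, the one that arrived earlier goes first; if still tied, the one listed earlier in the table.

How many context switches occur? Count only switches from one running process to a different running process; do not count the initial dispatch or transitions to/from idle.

Timeline: | idle 0-5 | A 5-7 | B 7-9 | C 9-11 | D 11-13 | E 13-15 | B 15-17 | F 17-19 | C 19-21 | G 21-23 | H 23-25 | D 25-27 | E 27-29 | B 29-31 | C 31-33 | G 33-35 | H 35-37 | D 37-39 | B 39-40 | C 40-42 |
Completion: A=7  B=40  C=42  D=39  E=29  F=19  G=35  H=37
Turnaround (C−A): A=2  B=33  C=33  D=30  E=20  F=8  G=23  H=24

18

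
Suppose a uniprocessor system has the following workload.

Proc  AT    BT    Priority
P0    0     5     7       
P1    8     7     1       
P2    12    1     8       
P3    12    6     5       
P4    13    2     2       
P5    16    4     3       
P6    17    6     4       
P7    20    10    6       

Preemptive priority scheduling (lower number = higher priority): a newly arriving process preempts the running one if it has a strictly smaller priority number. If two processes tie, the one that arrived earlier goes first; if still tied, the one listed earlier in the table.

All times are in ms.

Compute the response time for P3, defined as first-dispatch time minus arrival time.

Gantt: | P0 0-5 | idle 5-8 | P1 8-15 | P4 15-17 | P5 17-21 | P6 21-27 | P3 27-33 | P7 33-43 | P2 43-44 |
Completion: P0=5  P1=15  P2=44  P3=33  P4=17  P5=21  P6=27  P7=43
Response(P3) = first start − arrival = 27 − 12 = 15

15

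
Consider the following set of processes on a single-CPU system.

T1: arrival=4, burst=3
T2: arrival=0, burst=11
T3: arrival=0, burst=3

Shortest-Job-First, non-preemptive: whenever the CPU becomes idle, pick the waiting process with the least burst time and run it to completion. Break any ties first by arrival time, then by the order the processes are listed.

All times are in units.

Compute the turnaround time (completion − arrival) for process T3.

Gantt: | T3 0-3 | T2 3-14 | T1 14-17 |
Completion: T1=17  T2=14  T3=3
Turnaround(T3) = completion − arrival = 3 − 0 = 3

3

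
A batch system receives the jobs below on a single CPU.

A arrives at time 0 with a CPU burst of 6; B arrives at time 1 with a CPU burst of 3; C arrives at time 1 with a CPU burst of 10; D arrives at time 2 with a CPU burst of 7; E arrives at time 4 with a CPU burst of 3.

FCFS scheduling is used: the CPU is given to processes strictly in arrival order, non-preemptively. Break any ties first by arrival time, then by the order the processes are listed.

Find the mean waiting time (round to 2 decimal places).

Gantt: | A 0-6 | B 6-9 | C 9-19 | D 19-26 | E 26-29 |
Completion: A=6  B=9  C=19  D=26  E=29
Waiting times: A=0, B=5, C=8, D=17, E=22
Average waiting = (0+5+8+17+22) / 5 = 52/5 = 10.40

10.40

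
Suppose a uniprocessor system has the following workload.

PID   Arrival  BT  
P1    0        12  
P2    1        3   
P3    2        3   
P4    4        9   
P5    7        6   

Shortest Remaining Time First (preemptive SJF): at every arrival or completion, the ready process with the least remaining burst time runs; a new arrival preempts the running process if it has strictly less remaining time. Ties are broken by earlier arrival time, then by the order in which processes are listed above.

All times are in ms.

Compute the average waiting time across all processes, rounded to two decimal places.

Timeline: | P1 0-1 | P2 1-4 | P3 4-7 | P5 7-13 | P4 13-22 | P1 22-33 |
Completion: P1=33  P2=4  P3=7  P4=22  P5=13
Waiting times: P1=21, P2=0, P3=2, P4=9, P5=0
Average waiting = (21+0+2+9+0) / 5 = 32/5 = 6.40

6.40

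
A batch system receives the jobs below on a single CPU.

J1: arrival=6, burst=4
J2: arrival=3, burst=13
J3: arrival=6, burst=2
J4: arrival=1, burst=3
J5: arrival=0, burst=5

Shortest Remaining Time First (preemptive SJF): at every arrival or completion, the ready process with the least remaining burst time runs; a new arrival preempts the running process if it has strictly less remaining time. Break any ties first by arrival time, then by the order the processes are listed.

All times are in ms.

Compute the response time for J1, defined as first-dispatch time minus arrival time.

4

Gantt: | J5 0-1 | J4 1-4 | J5 4-8 | J3 8-10 | J1 10-14 | J2 14-27 |
Completion: J1=14  J2=27  J3=10  J4=4  J5=8
Response(J1) = first start − arrival = 10 − 6 = 4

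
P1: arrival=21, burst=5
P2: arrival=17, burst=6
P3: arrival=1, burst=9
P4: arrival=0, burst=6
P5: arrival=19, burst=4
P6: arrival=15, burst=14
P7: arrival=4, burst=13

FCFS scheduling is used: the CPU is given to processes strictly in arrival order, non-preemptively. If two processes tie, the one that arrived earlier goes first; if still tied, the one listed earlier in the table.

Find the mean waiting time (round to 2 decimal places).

Timeline: | P4 0-6 | P3 6-15 | P7 15-28 | P6 28-42 | P2 42-48 | P5 48-52 | P1 52-57 |
Completion: P1=57  P2=48  P3=15  P4=6  P5=52  P6=42  P7=28
Turnaround (C−A): P1=36  P2=31  P3=14  P4=6  P5=33  P6=27  P7=24
Waiting times: P1=31, P2=25, P3=5, P4=0, P5=29, P6=13, P7=11
Average waiting = (31+25+5+0+29+13+11) / 7 = 114/7 = 16.29

16.29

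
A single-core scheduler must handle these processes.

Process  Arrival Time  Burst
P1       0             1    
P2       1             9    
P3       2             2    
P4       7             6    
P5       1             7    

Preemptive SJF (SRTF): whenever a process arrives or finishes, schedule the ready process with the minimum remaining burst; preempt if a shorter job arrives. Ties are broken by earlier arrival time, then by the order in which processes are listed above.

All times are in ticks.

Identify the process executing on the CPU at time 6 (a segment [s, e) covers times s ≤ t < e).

Schedule: | P1 0-1 | P5 1-2 | P3 2-4 | P5 4-10 | P4 10-16 | P2 16-25 |
Completion: P1=1  P2=25  P3=4  P4=16  P5=10
Turnaround (C−A): P1=1  P2=24  P3=2  P4=9  P5=9

P5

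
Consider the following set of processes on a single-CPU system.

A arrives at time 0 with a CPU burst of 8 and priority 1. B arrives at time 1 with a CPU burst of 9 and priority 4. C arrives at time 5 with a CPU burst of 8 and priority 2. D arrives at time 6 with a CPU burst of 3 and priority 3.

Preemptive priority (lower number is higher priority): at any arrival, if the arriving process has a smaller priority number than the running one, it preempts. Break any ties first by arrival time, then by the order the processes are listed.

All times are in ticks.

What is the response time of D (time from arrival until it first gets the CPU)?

Timeline: | A 0-8 | C 8-16 | D 16-19 | B 19-28 |
Completion: A=8  B=28  C=16  D=19
Turnaround (C−A): A=8  B=27  C=11  D=13
Response(D) = first start − arrival = 16 − 6 = 10

10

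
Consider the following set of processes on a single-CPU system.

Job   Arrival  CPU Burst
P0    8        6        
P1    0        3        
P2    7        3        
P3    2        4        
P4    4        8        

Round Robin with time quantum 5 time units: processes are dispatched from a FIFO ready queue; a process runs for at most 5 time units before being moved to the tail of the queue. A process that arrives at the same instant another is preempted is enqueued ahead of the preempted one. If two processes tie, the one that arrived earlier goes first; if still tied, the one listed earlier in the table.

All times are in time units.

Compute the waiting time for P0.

10

Timeline: | P1 0-3 | P3 3-7 | P4 7-12 | P2 12-15 | P0 15-20 | P4 20-23 | P0 23-24 |
Completion: P0=24  P1=3  P2=15  P3=7  P4=23
Turnaround (C−A): P0=16  P1=3  P2=8  P3=5  P4=19
Waiting(P0) = turnaround − burst = 16 − 6 = 10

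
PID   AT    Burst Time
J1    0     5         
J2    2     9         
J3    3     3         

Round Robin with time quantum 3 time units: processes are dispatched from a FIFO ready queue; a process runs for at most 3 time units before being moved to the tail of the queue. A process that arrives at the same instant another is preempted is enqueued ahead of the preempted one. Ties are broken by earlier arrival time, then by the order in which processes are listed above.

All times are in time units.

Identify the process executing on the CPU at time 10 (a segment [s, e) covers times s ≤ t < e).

J1

Timeline: | J1 0-3 | J2 3-6 | J3 6-9 | J1 9-11 | J2 11-17 |
Completion: J1=11  J2=17  J3=9
Turnaround (C−A): J1=11  J2=15  J3=6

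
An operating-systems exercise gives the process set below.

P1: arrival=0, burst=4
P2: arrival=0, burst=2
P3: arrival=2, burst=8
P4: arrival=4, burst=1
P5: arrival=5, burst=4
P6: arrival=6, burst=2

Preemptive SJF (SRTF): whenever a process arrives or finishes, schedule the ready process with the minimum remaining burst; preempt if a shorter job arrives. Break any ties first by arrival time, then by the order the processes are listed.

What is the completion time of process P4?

5

Schedule: | P2 0-2 | P1 2-4 | P4 4-5 | P1 5-7 | P6 7-9 | P5 9-13 | P3 13-21 |
Completion: P1=7  P2=2  P3=21  P4=5  P5=13  P6=9
Turnaround (C−A): P1=7  P2=2  P3=19  P4=1  P5=8  P6=3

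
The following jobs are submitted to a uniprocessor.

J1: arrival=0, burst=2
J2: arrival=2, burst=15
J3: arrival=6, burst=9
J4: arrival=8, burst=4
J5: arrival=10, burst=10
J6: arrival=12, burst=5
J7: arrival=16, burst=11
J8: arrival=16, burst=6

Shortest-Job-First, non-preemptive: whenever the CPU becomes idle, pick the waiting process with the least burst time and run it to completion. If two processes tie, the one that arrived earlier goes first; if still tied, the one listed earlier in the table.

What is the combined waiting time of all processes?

120

Gantt: | J1 0-2 | J2 2-17 | J4 17-21 | J6 21-26 | J8 26-32 | J3 32-41 | J5 41-51 | J7 51-62 |
Completion: J1=2  J2=17  J3=41  J4=21  J5=51  J6=26  J7=62  J8=32
Waiting = turnaround − burst: J1=0, J2=0, J3=26, J4=9, J5=31, J6=9, J7=35, J8=10
Total waiting = 0 + 0 + 26 + 9 + 31 + 9 + 35 + 10 = 120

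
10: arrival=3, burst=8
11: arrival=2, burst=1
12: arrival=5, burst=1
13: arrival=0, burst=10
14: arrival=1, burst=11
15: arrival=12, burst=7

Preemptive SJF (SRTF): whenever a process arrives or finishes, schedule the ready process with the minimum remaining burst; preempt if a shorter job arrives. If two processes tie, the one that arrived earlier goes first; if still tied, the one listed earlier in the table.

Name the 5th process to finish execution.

10

Schedule: | 13 0-2 | 11 2-3 | 13 3-5 | 12 5-6 | 13 6-12 | 15 12-19 | 10 19-27 | 14 27-38 |
Completion: 10=27  11=3  12=6  13=12  14=38  15=19
Finish order: 11 → 12 → 13 → 15 → 10 → 14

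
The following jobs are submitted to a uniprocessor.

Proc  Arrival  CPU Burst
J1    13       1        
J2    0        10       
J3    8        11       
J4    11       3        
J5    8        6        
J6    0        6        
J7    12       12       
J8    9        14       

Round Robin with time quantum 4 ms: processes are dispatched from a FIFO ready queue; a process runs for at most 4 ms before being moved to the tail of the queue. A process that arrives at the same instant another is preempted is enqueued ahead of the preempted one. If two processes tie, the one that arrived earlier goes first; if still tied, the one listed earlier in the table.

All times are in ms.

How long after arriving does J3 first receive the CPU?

4

Gantt: | J2 0-4 | J6 4-8 | J2 8-12 | J3 12-16 | J5 16-20 | J6 20-22 | J8 22-26 | J4 26-29 | J7 29-33 | J2 33-35 | J1 35-36 | J3 36-40 | J5 40-42 | J8 42-46 | J7 46-50 | J3 50-53 | J8 53-57 | J7 57-61 | J8 61-63 |
Completion: J1=36  J2=35  J3=53  J4=29  J5=42  J6=22  J7=61  J8=63
Response(J3) = first start − arrival = 12 − 8 = 4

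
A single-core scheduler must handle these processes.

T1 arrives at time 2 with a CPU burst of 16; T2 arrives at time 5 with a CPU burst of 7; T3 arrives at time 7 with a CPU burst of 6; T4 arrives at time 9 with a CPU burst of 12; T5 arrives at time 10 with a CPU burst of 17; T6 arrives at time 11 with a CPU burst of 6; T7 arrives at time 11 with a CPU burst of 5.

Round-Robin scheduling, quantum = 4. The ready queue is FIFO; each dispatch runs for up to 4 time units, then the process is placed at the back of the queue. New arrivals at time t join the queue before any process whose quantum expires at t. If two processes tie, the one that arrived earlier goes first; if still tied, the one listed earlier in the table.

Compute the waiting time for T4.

Gantt: | idle 0-2 | T1 2-6 | T2 6-10 | T1 10-14 | T3 14-18 | T4 18-22 | T5 22-26 | T2 26-29 | T6 29-33 | T7 33-37 | T1 37-41 | T3 41-43 | T4 43-47 | T5 47-51 | T6 51-53 | T7 53-54 | T1 54-58 | T4 58-62 | T5 62-71 |
Completion: T1=58  T2=29  T3=43  T4=62  T5=71  T6=53  T7=54
Waiting(T4) = turnaround − burst = 53 − 12 = 41

41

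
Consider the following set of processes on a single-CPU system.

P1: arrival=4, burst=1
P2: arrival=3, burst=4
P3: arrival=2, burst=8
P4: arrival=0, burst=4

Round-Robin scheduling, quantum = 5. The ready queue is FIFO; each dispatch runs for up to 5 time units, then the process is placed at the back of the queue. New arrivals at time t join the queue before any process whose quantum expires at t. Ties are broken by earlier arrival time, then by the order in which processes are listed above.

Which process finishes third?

Schedule: | P4 0-4 | P3 4-9 | P2 9-13 | P1 13-14 | P3 14-17 |
Completion: P1=14  P2=13  P3=17  P4=4
Turnaround (C−A): P1=10  P2=10  P3=15  P4=4
Finish order: P4 → P2 → P1 → P3

P1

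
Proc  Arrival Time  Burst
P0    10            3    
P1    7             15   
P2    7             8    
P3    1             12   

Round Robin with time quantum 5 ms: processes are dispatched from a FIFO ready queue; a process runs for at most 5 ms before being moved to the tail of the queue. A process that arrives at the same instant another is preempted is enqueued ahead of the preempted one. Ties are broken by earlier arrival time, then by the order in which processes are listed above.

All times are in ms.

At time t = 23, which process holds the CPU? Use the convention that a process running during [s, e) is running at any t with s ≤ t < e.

Schedule: | idle 0-1 | P3 1-11 | P1 11-16 | P2 16-21 | P0 21-24 | P3 24-26 | P1 26-31 | P2 31-34 | P1 34-39 |
Completion: P0=24  P1=39  P2=34  P3=26

P0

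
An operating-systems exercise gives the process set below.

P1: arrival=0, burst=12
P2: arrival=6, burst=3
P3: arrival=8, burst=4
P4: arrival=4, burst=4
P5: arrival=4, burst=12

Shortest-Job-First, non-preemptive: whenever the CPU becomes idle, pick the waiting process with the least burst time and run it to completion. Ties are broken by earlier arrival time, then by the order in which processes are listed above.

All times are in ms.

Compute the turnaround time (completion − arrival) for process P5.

31

Timeline: | P1 0-12 | P2 12-15 | P4 15-19 | P3 19-23 | P5 23-35 |
Completion: P1=12  P2=15  P3=23  P4=19  P5=35
Turnaround(P5) = completion − arrival = 35 − 4 = 31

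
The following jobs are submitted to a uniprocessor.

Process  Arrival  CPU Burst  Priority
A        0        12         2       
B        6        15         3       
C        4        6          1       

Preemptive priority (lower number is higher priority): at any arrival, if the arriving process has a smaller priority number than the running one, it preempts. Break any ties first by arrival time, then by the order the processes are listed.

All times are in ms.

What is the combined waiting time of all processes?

18

Timeline: | A 0-4 | C 4-10 | A 10-18 | B 18-33 |
Completion: A=18  B=33  C=10
Turnaround (C−A): A=18  B=27  C=6
Waiting = turnaround − burst: A=6, B=12, C=0
Total waiting = 6 + 12 + 0 = 18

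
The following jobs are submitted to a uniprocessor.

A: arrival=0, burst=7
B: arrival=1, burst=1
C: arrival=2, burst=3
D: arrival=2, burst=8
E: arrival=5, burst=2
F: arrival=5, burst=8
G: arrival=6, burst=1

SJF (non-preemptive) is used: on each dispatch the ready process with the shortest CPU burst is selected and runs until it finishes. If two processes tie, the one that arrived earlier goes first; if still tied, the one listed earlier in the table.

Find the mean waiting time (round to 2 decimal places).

7.14

Timeline: | A 0-7 | B 7-8 | G 8-9 | E 9-11 | C 11-14 | D 14-22 | F 22-30 |
Completion: A=7  B=8  C=14  D=22  E=11  F=30  G=9
Waiting times: A=0, B=6, C=9, D=12, E=4, F=17, G=2
Average waiting = (0+6+9+12+4+17+2) / 7 = 50/7 = 7.14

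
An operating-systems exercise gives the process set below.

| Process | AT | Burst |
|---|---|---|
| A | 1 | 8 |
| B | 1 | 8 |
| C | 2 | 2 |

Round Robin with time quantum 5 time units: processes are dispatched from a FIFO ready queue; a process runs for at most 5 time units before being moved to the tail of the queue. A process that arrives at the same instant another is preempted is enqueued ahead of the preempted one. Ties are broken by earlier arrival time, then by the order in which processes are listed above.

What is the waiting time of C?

9

Schedule: | idle 0-1 | A 1-6 | B 6-11 | C 11-13 | A 13-16 | B 16-19 |
Completion: A=16  B=19  C=13
Turnaround (C−A): A=15  B=18  C=11
Waiting(C) = turnaround − burst = 11 − 2 = 9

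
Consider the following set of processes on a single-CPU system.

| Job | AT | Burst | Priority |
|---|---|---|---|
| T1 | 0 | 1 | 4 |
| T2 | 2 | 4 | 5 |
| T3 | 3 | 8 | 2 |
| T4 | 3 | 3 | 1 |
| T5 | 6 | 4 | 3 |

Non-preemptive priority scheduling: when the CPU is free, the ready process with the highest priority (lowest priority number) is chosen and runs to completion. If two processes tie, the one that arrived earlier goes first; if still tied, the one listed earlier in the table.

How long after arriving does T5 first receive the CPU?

11

Gantt: | T1 0-1 | idle 1-2 | T2 2-6 | T4 6-9 | T3 9-17 | T5 17-21 |
Completion: T1=1  T2=6  T3=17  T4=9  T5=21
Turnaround (C−A): T1=1  T2=4  T3=14  T4=6  T5=15
Response(T5) = first start − arrival = 17 − 6 = 11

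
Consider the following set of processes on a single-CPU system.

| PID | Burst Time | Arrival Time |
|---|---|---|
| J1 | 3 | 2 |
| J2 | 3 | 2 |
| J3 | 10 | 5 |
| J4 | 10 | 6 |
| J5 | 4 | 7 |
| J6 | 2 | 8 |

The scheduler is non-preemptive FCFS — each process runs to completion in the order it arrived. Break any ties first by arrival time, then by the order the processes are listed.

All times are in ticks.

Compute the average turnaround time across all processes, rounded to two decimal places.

Schedule: | idle 0-2 | J1 2-5 | J2 5-8 | J3 8-18 | J4 18-28 | J5 28-32 | J6 32-34 |
Completion: J1=5  J2=8  J3=18  J4=28  J5=32  J6=34
Turnaround (C−A): J1=3  J2=6  J3=13  J4=22  J5=25  J6=26
Turnaround times: J1=3, J2=6, J3=13, J4=22, J5=25, J6=26
Average turnaround = (3+6+13+22+25+26) / 6 = 95/6 = 15.83

15.83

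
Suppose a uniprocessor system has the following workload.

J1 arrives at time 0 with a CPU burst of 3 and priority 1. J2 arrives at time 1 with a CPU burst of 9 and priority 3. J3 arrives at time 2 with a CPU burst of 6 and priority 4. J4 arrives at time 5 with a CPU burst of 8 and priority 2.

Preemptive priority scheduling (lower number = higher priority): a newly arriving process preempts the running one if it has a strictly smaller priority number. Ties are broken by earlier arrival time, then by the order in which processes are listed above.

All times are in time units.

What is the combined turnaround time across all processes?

Gantt: | J1 0-3 | J2 3-5 | J4 5-13 | J2 13-20 | J3 20-26 |
Completion: J1=3  J2=20  J3=26  J4=13
Turnaround = completion − arrival: J1=3, J2=19, J3=24, J4=8
Total turnaround = 3 + 19 + 24 + 8 = 54

54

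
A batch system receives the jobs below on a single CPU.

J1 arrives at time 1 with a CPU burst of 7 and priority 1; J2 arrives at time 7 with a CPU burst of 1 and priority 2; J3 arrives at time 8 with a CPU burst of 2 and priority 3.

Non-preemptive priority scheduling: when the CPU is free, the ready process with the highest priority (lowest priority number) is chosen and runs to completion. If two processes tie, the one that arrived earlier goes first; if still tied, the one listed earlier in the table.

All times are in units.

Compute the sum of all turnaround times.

Gantt: | idle 0-1 | J1 1-8 | J2 8-9 | J3 9-11 |
Completion: J1=8  J2=9  J3=11
Turnaround = completion − arrival: J1=7, J2=2, J3=3
Total turnaround = 7 + 2 + 3 = 12

12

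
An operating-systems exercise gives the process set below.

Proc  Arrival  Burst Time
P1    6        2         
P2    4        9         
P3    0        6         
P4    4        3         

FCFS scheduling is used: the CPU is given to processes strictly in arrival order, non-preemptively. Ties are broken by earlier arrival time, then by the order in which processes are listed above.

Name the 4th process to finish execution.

P1

Gantt: | P3 0-6 | P2 6-15 | P4 15-18 | P1 18-20 |
Completion: P1=20  P2=15  P3=6  P4=18
Finish order: P3 → P2 → P4 → P1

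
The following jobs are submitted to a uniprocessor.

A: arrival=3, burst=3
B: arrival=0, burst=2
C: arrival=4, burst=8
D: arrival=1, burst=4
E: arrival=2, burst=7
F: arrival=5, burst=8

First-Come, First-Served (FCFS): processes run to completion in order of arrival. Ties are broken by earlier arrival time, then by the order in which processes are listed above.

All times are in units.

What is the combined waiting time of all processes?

46

Schedule: | B 0-2 | D 2-6 | E 6-13 | A 13-16 | C 16-24 | F 24-32 |
Completion: A=16  B=2  C=24  D=6  E=13  F=32
Waiting = turnaround − burst: A=10, B=0, C=12, D=1, E=4, F=19
Total waiting = 10 + 0 + 12 + 1 + 4 + 19 = 46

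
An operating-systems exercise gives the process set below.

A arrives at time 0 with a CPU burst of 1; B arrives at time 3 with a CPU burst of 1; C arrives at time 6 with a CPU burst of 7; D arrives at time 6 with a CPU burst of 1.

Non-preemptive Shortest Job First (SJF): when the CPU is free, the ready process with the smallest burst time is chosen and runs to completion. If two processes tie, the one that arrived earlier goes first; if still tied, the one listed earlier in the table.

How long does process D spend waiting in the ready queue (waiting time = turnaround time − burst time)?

Gantt: | A 0-1 | idle 1-3 | B 3-4 | idle 4-6 | D 6-7 | C 7-14 |
Completion: A=1  B=4  C=14  D=7
Waiting(D) = turnaround − burst = 1 − 1 = 0

0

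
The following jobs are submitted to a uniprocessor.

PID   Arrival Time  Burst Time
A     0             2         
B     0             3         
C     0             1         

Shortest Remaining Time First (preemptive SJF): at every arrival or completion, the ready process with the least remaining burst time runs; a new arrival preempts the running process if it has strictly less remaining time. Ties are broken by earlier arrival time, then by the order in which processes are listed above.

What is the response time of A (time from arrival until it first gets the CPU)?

Schedule: | C 0-1 | A 1-3 | B 3-6 |
Completion: A=3  B=6  C=1
Turnaround (C−A): A=3  B=6  C=1
Response(A) = first start − arrival = 1 − 0 = 1

1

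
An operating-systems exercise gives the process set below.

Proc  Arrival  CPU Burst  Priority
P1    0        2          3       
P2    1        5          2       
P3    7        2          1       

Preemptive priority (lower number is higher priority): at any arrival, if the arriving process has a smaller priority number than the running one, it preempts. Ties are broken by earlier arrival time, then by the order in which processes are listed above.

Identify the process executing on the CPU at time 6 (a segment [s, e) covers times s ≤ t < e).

Schedule: | P1 0-1 | P2 1-6 | P1 6-7 | P3 7-9 |
Completion: P1=7  P2=6  P3=9

P1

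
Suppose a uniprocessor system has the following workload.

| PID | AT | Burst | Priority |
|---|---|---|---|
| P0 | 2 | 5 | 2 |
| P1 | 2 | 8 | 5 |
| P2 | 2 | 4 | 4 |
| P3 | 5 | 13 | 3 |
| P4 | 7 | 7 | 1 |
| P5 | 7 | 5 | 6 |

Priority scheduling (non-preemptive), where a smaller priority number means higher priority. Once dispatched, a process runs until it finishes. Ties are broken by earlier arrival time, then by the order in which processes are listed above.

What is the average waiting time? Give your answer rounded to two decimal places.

15.83

Schedule: | idle 0-2 | P0 2-7 | P4 7-14 | P3 14-27 | P2 27-31 | P1 31-39 | P5 39-44 |
Completion: P0=7  P1=39  P2=31  P3=27  P4=14  P5=44
Waiting times: P0=0, P1=29, P2=25, P3=9, P4=0, P5=32
Average waiting = (0+29+25+9+0+32) / 6 = 95/6 = 15.83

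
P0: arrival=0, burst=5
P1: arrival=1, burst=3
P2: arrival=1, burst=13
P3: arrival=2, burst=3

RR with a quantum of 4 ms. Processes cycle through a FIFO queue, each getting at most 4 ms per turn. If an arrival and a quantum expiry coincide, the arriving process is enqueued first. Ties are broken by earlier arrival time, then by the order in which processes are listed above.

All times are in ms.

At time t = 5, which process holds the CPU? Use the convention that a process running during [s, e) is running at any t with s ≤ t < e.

Schedule: | P0 0-4 | P1 4-7 | P2 7-11 | P3 11-14 | P0 14-15 | P2 15-24 |
Completion: P0=15  P1=7  P2=24  P3=14
Turnaround (C−A): P0=15  P1=6  P2=23  P3=12

P1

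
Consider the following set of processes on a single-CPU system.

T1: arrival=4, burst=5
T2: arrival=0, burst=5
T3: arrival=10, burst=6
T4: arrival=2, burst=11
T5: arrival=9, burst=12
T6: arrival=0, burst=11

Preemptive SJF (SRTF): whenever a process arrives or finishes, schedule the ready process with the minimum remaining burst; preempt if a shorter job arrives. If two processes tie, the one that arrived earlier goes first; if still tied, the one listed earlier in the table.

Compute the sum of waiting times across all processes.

71

Timeline: | T2 0-5 | T1 5-10 | T3 10-16 | T6 16-27 | T4 27-38 | T5 38-50 |
Completion: T1=10  T2=5  T3=16  T4=38  T5=50  T6=27
Turnaround (C−A): T1=6  T2=5  T3=6  T4=36  T5=41  T6=27
Waiting = turnaround − burst: T1=1, T2=0, T3=0, T4=25, T5=29, T6=16
Total waiting = 1 + 0 + 0 + 25 + 29 + 16 = 71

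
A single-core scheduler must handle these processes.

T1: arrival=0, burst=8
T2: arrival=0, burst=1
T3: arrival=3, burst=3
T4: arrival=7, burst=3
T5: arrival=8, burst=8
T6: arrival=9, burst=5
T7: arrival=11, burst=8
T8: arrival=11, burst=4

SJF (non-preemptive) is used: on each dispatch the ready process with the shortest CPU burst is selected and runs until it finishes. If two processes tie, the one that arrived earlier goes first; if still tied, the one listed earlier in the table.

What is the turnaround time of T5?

Gantt: | T2 0-1 | T1 1-9 | T3 9-12 | T4 12-15 | T8 15-19 | T6 19-24 | T5 24-32 | T7 32-40 |
Completion: T1=9  T2=1  T3=12  T4=15  T5=32  T6=24  T7=40  T8=19
Turnaround (C−A): T1=9  T2=1  T3=9  T4=8  T5=24  T6=15  T7=29  T8=8
Turnaround(T5) = completion − arrival = 32 − 8 = 24

24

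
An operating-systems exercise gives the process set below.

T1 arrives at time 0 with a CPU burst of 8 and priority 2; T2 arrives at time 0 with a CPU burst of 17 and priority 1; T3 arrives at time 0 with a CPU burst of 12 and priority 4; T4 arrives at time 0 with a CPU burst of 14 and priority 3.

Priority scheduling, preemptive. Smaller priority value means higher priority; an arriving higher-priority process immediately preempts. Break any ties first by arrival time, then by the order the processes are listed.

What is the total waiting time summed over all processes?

Schedule: | T2 0-17 | T1 17-25 | T4 25-39 | T3 39-51 |
Completion: T1=25  T2=17  T3=51  T4=39
Turnaround (C−A): T1=25  T2=17  T3=51  T4=39
Waiting = turnaround − burst: T1=17, T2=0, T3=39, T4=25
Total waiting = 17 + 0 + 39 + 25 = 81

81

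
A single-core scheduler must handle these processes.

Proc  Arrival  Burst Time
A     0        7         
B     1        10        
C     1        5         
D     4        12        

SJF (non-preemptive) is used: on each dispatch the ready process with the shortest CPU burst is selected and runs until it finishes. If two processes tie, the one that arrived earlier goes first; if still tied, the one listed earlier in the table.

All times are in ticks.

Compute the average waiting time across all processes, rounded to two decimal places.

Gantt: | A 0-7 | C 7-12 | B 12-22 | D 22-34 |
Completion: A=7  B=22  C=12  D=34
Turnaround (C−A): A=7  B=21  C=11  D=30
Waiting times: A=0, B=11, C=6, D=18
Average waiting = (0+11+6+18) / 4 = 35/4 = 8.75

8.75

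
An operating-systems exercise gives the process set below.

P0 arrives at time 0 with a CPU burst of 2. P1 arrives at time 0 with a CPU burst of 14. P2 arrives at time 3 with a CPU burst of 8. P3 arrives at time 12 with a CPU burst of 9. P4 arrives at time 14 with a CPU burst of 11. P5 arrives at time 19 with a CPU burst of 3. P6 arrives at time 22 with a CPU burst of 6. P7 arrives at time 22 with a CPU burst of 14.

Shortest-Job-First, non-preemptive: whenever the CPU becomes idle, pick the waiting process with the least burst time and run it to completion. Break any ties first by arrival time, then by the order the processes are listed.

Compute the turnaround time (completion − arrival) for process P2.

Timeline: | P0 0-2 | P1 2-16 | P2 16-24 | P5 24-27 | P6 27-33 | P3 33-42 | P4 42-53 | P7 53-67 |
Completion: P0=2  P1=16  P2=24  P3=42  P4=53  P5=27  P6=33  P7=67
Turnaround (C−A): P0=2  P1=16  P2=21  P3=30  P4=39  P5=8  P6=11  P7=45
Turnaround(P2) = completion − arrival = 24 − 3 = 21

21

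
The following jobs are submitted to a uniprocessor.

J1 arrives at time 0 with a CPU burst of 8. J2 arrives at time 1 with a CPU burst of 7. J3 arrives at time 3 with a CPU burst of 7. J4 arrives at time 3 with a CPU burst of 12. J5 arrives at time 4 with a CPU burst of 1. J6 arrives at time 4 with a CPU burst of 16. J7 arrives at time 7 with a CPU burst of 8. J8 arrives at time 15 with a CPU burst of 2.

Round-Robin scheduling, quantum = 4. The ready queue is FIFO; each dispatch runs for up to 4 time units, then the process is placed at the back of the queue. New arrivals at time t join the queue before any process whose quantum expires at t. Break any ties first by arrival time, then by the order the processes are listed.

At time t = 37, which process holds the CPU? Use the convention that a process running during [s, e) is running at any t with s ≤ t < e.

Schedule: | J1 0-4 | J2 4-8 | J3 8-12 | J4 12-16 | J5 16-17 | J6 17-21 | J1 21-25 | J7 25-29 | J2 29-32 | J3 32-35 | J8 35-37 | J4 37-41 | J6 41-45 | J7 45-49 | J4 49-53 | J6 53-61 |
Completion: J1=25  J2=32  J3=35  J4=53  J5=17  J6=61  J7=49  J8=37
Turnaround (C−A): J1=25  J2=31  J3=32  J4=50  J5=13  J6=57  J7=42  J8=22

J4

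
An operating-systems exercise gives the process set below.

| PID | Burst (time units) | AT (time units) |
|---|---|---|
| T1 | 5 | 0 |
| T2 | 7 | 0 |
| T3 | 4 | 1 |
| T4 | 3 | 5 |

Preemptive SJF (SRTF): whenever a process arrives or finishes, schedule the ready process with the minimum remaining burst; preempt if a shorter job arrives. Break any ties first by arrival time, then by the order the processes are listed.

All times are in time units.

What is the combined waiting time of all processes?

19

Gantt: | T1 0-5 | T4 5-8 | T3 8-12 | T2 12-19 |
Completion: T1=5  T2=19  T3=12  T4=8
Turnaround (C−A): T1=5  T2=19  T3=11  T4=3
Waiting = turnaround − burst: T1=0, T2=12, T3=7, T4=0
Total waiting = 0 + 12 + 7 + 0 = 19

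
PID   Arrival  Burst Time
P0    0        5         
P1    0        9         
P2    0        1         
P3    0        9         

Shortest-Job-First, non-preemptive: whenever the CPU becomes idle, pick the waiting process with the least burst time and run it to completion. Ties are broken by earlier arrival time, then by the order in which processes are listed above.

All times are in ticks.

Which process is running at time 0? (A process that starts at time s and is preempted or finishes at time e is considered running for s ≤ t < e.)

P2

Schedule: | P2 0-1 | P0 1-6 | P1 6-15 | P3 15-24 |
Completion: P0=6  P1=15  P2=1  P3=24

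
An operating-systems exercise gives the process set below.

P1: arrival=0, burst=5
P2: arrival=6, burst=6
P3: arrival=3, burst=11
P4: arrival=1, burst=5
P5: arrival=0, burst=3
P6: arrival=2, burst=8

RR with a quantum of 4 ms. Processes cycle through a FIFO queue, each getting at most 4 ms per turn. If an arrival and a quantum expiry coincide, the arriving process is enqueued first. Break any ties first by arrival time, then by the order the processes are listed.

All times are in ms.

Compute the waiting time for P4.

Schedule: | P1 0-4 | P5 4-7 | P4 7-11 | P6 11-15 | P3 15-19 | P1 19-20 | P2 20-24 | P4 24-25 | P6 25-29 | P3 29-33 | P2 33-35 | P3 35-38 |
Completion: P1=20  P2=35  P3=38  P4=25  P5=7  P6=29
Turnaround (C−A): P1=20  P2=29  P3=35  P4=24  P5=7  P6=27
Waiting(P4) = turnaround − burst = 24 − 5 = 19

19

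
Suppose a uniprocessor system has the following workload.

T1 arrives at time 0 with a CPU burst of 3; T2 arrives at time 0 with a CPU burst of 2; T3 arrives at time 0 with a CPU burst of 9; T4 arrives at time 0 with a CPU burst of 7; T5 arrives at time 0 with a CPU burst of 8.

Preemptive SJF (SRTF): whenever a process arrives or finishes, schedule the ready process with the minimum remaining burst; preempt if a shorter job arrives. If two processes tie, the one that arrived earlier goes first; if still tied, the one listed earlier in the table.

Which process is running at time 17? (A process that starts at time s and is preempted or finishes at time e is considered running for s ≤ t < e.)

T5

Schedule: | T2 0-2 | T1 2-5 | T4 5-12 | T5 12-20 | T3 20-29 |
Completion: T1=5  T2=2  T3=29  T4=12  T5=20
Turnaround (C−A): T1=5  T2=2  T3=29  T4=12  T5=20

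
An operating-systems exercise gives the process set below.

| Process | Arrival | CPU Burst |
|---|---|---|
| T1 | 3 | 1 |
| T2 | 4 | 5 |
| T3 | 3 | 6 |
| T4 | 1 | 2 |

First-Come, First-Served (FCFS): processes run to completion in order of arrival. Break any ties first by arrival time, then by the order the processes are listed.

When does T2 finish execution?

Gantt: | idle 0-1 | T4 1-3 | T1 3-4 | T3 4-10 | T2 10-15 |
Completion: T1=4  T2=15  T3=10  T4=3

15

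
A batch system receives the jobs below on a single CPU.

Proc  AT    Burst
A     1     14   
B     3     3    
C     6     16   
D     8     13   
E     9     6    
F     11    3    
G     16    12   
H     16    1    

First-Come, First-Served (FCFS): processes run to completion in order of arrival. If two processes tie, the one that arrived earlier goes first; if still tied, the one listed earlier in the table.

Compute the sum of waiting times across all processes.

Gantt: | idle 0-1 | A 1-15 | B 15-18 | C 18-34 | D 34-47 | E 47-53 | F 53-56 | G 56-68 | H 68-69 |
Completion: A=15  B=18  C=34  D=47  E=53  F=56  G=68  H=69
Waiting = turnaround − burst: A=0, B=12, C=12, D=26, E=38, F=42, G=40, H=52
Total waiting = 0 + 12 + 12 + 26 + 38 + 42 + 40 + 52 = 222

222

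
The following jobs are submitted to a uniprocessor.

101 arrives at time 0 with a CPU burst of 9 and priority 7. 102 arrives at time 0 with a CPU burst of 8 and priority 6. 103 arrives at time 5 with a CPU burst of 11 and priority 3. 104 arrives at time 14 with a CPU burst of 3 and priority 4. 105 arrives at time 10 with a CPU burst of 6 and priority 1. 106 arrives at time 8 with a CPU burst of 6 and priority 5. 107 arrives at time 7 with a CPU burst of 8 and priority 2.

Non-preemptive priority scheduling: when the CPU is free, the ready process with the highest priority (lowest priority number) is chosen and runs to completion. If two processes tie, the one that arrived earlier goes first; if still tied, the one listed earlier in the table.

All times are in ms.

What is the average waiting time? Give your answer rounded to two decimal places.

Gantt: | 102 0-8 | 107 8-16 | 105 16-22 | 103 22-33 | 104 33-36 | 106 36-42 | 101 42-51 |
Completion: 101=51  102=8  103=33  104=36  105=22  106=42  107=16
Waiting times: 101=42, 102=0, 103=17, 104=19, 105=6, 106=28, 107=1
Average waiting = (42+0+17+19+6+28+1) / 7 = 113/7 = 16.14

16.14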